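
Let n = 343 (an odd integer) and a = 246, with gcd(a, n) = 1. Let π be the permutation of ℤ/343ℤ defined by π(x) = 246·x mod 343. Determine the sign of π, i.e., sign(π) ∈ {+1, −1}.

Start at x=99: 99 → 1 → 246 → 148 → 50 → 295 → 197 → 99 (one orbit).
The orbit structure of x ↦ 246x mod 343: 91 orbits of sizes [7, 7, 7, 7, 7, 7, 7, 7, 7, 7, 7, 7, 7, 7, 7, 7, 7, 7, 7, 7, 7, 7, 7, 7, 7, 7, 7, 7, 7, 7, 7, 7, 7, 7, 7, 7, 7, 7, 7, 7, 7, 7, 1, 1, 1, 1, 1, 1, 1, 1, 1, 1, 1, 1, 1, 1, 1, 1, 1, 1, 1, 1, 1, 1, 1, 1, 1, 1, 1, 1, 1, 1, 1, 1, 1, 1, 1, 1, 1, 1, 1, 1, 1, 1, 1, 1, 1, 1, 1, 1, 1].
n − c = 343 − 91 = 252; sign = (−1)^252 = +1.
Via Zolotarev, sign(π_{246}) = (246|343) = +1.

+1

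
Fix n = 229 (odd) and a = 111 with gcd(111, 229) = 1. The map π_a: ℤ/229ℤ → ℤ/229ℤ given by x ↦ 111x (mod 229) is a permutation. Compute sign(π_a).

+1

Start at x=94: 94 → 129 → 121 → 149 → 51 → 165 → 224 → … (one orbit).
Decompose π into cycles: lengths [57, 57, 57, 57, 1] (5 cycles, including the fixed point 0).
sign(π) = (−1)^{n − #cycles} = (−1)^{229−5} = (−1)^224 = +1.
Check: (111/229) = +1 by Zolotarev.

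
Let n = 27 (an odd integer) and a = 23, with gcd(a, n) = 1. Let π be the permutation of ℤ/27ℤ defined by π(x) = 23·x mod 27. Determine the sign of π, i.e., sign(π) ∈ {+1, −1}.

-1

Orbit of 2 under x↦23x: [2, 19, 5, 7, 26, 4, 11]… (length divides ord_27(23)).
Cycle type of π: 18 + 6 + 2 + 1; total 4 cycles.
27 − 4 = 23 transpositions; sign(π) = (−1)^23 = -1.
Zolotarev: (23|27) = -1, matching the cycle-count sign.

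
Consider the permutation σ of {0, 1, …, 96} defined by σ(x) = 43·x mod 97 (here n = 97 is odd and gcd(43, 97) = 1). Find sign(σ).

+1

Orbit of 9 under x↦43x: [9, 96, 54, 91, 33, 61, 4]… (length divides ord_97(43)).
Decompose π into cycles: lengths [24, 24, 24, 24, 1] (5 cycles, including the fixed point 0).
n − c = 97 − 5 = 92; sign = (−1)^92 = +1.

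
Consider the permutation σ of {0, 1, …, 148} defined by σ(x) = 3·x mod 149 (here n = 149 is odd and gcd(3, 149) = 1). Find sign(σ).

-1

Start at x=124: 124 → 74 → 73 → 70 → 61 → 34 → 102 → … (one orbit).
Decompose π into cycles: lengths [148, 1] (2 cycles, including the fixed point 0).
With 2 cycles on 149 points, sign = (−1)^{149−2} = -1.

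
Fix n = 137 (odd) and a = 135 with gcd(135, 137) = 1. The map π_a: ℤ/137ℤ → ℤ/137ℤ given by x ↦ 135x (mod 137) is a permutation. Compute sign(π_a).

+1

Orbit of 105 under x↦135x: [105, 64, 9, 119, 36, 65, 7]… (length divides ord_137(135)).
Decompose π into cycles: lengths [68, 68, 1] (3 cycles, including the fixed point 0).
Σ(ℓ_i−1) = 137−3 = 134; sign = (−1)^134 = +1.
Via Zolotarev, sign(π_{135}) = (135|137) = +1.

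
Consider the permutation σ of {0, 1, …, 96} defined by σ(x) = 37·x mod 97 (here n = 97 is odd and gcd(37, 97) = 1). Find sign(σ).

-1

Orbit of 60 under x↦37x: [60, 86, 78, 73, 82, 27, 29]… (length divides ord_97(37)).
Cycle type of π: 96 + 1; total 2 cycles.
With 2 cycles on 97 points, sign = (−1)^{97−2} = -1.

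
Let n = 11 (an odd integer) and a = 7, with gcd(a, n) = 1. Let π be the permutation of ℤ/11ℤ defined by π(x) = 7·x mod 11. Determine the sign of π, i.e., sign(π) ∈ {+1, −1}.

-1

Start at x=9: 9 → 8 → 1 → 7 → 5 → 2 → 3 → … (one orbit).
Cycle lengths of π_7 on ℤ/11ℤ: [10, 1]; 2 cycles in total.
sign(π) = (−1)^{n − #cycles} = (−1)^{11−2} = (−1)^9 = -1.
The Jacobi symbol (7|11) = -1 (Zolotarev) agrees.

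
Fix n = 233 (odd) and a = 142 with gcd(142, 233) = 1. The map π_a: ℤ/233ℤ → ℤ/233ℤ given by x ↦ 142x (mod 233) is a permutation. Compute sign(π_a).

Start at x=64: 64 → 1 → 142 → 126 → 184 → 32 → 117 → … (one orbit).
The orbit structure of x ↦ 142x mod 233: 9 orbits of sizes [29, 29, 29, 29, 29, 29, 29, 29, 1].
Σ(ℓ_i−1) = 233−9 = 224; sign = (−1)^224 = +1.

+1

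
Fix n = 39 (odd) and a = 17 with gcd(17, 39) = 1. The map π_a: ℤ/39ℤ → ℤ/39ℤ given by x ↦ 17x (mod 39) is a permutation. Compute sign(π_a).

-1

Orbit of 17 under x↦17x: [17, 16, 38, 22, 23, 1]… (length divides ord_39(17)).
π_17 has 8 disjoint cycles with lengths [6, 6, 6, 6, 6, 6, 2, 1] on {0,…,38}.
39 − 8 = 31 transpositions; sign(π) = (−1)^31 = -1.
Via Zolotarev, sign(π_{17}) = (17|39) = -1.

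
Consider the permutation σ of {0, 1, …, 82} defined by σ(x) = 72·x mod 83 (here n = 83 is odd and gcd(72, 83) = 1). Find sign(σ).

-1

Trace 30: π^k(30) = [30, 2, 61, 76, 77, 66, 21] for k=0..6.
2 cycles of lengths [82, 1].
83 − 2 = 81 transpositions; sign(π) = (−1)^81 = -1.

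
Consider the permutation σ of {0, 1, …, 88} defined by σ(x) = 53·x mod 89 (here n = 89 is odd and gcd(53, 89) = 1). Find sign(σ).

Start at x=88: 88 → 36 → 39 → 20 → 81 → 21 → 45 → … (one orbit).
3 cycles of lengths [44, 44, 1].
Σ(ℓ_i−1) = 89−3 = 86; sign = (−1)^86 = +1.
(53|89)_J = +1 (Zolotarev's lemma cross-check).

+1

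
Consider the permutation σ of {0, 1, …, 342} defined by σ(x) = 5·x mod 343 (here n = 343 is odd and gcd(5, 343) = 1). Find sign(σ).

Trace 293: π^k(293) = [293, 93, 122, 267, 306, 158, 104] for k=0..6.
π_5 has 4 disjoint cycles with lengths [294, 42, 6, 1] on {0,…,342}.
Σ(ℓ_i−1) = 343−4 = 339; sign = (−1)^339 = -1.
The Jacobi symbol (5|343) = -1 (Zolotarev) agrees.

-1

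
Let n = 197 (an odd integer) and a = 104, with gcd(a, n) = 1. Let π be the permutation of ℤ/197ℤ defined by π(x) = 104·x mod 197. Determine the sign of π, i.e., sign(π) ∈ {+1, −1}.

Orbit of 164 under x↦104x: [164, 114, 36, 1, 104, 178, 191]… (length divides ord_197(104)).
Cycle lengths of π_104 on ℤ/197ℤ: [7, 7, 7, 7, 7, 7, 7, 7, 7, 7, 7, 7, 7, 7, 7, 7, 7, 7, 7, 7, 7, 7, 7, 7, 7, 7, 7, 7, 1]; 29 cycles in total.
Σ(ℓ_i−1) = 197−29 = 168; sign = (−1)^168 = +1.

+1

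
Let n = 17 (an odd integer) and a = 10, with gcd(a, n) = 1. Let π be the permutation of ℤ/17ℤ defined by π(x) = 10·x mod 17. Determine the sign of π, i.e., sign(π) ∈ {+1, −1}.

-1

Trace 15: π^k(15) = [15, 14, 4, 6, 9, 5, 16] for k=0..6.
Cycle type of π: 16 + 1; total 2 cycles.
2 cycles on 17: each ℓ→(−1)^(ℓ−1), product (−1)^15 = -1.
The Jacobi symbol (10|17) = -1 (Zolotarev) agrees.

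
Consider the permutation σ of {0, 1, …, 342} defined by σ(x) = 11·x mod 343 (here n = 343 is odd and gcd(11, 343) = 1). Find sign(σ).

+1

Trace 25: π^k(25) = [25, 275, 281, 4, 44, 141, 179] for k=0..6.
π_11 has 7 disjoint cycles with lengths [147, 147, 21, 21, 3, 3, 1] on {0,…,342}.
343 − 7 = 336 transpositions; sign(π) = (−1)^336 = +1.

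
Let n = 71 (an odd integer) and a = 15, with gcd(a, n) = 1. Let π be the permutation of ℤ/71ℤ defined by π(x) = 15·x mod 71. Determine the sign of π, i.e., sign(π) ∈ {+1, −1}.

Start at x=38: 38 → 2 → 30 → 24 → 5 → 4 → 60 → … (one orbit).
Cycle type of π: 35×2 + 1; total 3 cycles.
n − c = 71 − 3 = 68; sign = (−1)^68 = +1.
The Jacobi symbol (15|71) = +1 (Zolotarev) agrees.

+1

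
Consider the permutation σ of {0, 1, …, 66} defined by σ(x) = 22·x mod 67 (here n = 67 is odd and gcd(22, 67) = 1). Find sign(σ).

Start at x=40: 40 → 9 → 64 → 1 → 22 → 15 → 62 → … (one orbit).
7 cycles of lengths [11, 11, 11, 11, 11, 11, 1].
With 7 cycles on 67 points, sign = (−1)^{67−7} = +1.
Check: (22/67) = +1 by Zolotarev.

+1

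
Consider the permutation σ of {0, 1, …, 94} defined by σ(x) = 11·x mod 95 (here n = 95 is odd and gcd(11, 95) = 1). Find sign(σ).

Start at x=11: 11 → 26 → 1 → 11 (one orbit).
35 cycles of lengths [3, 3, 3, 3, 3, 3, 3, 3, 3, 3, 3, 3, 3, 3, 3, 3, 3, 3, 3, 3, 3, 3, 3, 3, 3, 3, 3, 3, 3, 3, 1, 1, 1, 1, 1].
With 35 cycles on 95 points, sign = (−1)^{95−35} = +1.
The Jacobi symbol (11|95) = +1 (Zolotarev) agrees.

+1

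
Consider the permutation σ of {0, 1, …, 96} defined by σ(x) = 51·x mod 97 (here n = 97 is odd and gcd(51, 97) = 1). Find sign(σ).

Trace 42: π^k(42) = [42, 8, 20, 50, 28, 70, 78] for k=0..6.
4 cycles of lengths [32, 32, 32, 1].
Σ(ℓ_i−1) = 97−4 = 93; sign = (−1)^93 = -1.

-1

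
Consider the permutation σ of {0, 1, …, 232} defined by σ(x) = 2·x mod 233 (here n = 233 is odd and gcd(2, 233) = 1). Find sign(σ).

+1

Orbit of 23 under x↦2x: [23, 46, 92, 184, 135, 37, 74]… (length divides ord_233(2)).
Cycle type of π: 29×8 + 1; total 9 cycles.
233 − 9 = 224 transpositions; sign(π) = (−1)^224 = +1.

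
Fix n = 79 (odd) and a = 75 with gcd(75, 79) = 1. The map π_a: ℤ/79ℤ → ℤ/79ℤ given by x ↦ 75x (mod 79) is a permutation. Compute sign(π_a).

-1

Orbit of 48 under x↦75x: [48, 45, 57, 9, 43, 65, 56]… (length divides ord_79(75)).
Cycle type of π: 78 + 1; total 2 cycles.
Σ(ℓ_i−1) = 79−2 = 77; sign = (−1)^77 = -1.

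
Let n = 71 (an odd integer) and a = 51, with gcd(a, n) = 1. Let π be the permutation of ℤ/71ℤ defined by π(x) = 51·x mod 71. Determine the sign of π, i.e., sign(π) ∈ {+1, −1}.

Trace 1: π^k(1) = [1, 51, 45, 23, 37, 41, 32] for k=0..6.
Cycle type of π: 14×5 + 1; total 6 cycles.
6 cycles on 71: each ℓ→(−1)^(ℓ−1), product (−1)^65 = -1.
Check: (51/71) = -1 by Zolotarev.

-1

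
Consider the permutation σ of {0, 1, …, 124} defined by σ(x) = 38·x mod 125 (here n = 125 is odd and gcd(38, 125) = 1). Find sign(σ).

-1

Start at x=67: 67 → 46 → 123 → 49 → 112 → 6 → 103 → … (one orbit).
Cycle lengths of π_38 on ℤ/125ℤ: [100, 20, 4, 1]; 4 cycles in total.
n − c = 125 − 4 = 121; sign = (−1)^121 = -1.
The Jacobi symbol (38|125) = -1 (Zolotarev) agrees.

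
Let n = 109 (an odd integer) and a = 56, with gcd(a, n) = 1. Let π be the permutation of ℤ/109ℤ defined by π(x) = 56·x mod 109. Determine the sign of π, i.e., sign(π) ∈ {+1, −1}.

-1

Orbit of 88 under x↦56x: [88, 23, 89, 79, 64, 96, 35]… (length divides ord_109(56)).
π_56 has 2 disjoint cycles with lengths [108, 1] on {0,…,108}.
109 − 2 = 107 transpositions; sign(π) = (−1)^107 = -1.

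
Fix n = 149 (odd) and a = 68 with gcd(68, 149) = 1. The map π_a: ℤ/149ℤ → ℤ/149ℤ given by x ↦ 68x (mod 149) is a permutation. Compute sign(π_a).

Start at x=142: 142 → 120 → 114 → 4 → 123 → 20 → 19 → … (one orbit).
Cycle lengths of π_68 on ℤ/149ℤ: [74, 74, 1]; 3 cycles in total.
3 cycles on 149: each ℓ→(−1)^(ℓ−1), product (−1)^146 = +1.
(68|149)_J = +1 (Zolotarev's lemma cross-check).

+1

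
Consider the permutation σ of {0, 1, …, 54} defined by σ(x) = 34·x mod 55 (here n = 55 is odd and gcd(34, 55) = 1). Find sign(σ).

Trace 1: π^k(1) = [1, 34] for k=0..1.
The orbit structure of x ↦ 34x mod 55: 33 orbits of sizes [2, 2, 2, 2, 2, 2, 2, 2, 2, 2, 2, 2, 2, 2, 2, 2, 2, 2, 2, 2, 2, 2, 1, 1, 1, 1, 1, 1, 1, 1, 1, 1, 1].
Σ(ℓ_i−1) = 55−33 = 22; sign = (−1)^22 = +1.
Check: (34/55) = +1 by Zolotarev.

+1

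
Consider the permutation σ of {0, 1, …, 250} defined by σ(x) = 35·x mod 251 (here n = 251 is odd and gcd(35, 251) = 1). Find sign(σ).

Start at x=214: 214 → 211 → 106 → 196 → 83 → 144 → 20 → … (one orbit).
The orbit structure of x ↦ 35x mod 251: 3 orbits of sizes [125, 125, 1].
251 − 3 = 248 transpositions; sign(π) = (−1)^248 = +1.
The Jacobi symbol (35|251) = +1 (Zolotarev) agrees.

+1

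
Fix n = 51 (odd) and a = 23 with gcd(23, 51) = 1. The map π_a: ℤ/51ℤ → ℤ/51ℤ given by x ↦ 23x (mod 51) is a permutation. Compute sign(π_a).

Trace 25: π^k(25) = [25, 14, 16, 11, 49, 5, 13] for k=0..6.
π_23 has 5 disjoint cycles with lengths [16, 16, 16, 2, 1] on {0,…,50}.
n − c = 51 − 5 = 46; sign = (−1)^46 = +1.
Via Zolotarev, sign(π_{23}) = (23|51) = +1.

+1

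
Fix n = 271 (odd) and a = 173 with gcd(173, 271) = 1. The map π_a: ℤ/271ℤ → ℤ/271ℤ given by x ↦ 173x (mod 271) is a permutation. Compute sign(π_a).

-1

Start at x=171: 171 → 44 → 24 → 87 → 146 → 55 → 30 → … (one orbit).
4 cycles of lengths [90, 90, 90, 1].
4 cycles on 271: each ℓ→(−1)^(ℓ−1), product (−1)^267 = -1.
Via Zolotarev, sign(π_{173}) = (173|271) = -1.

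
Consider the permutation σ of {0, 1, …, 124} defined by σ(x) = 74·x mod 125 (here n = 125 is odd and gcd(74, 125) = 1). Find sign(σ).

Start at x=26: 26 → 49 → 1 → 74 → 101 → 99 → 76 → … (one orbit).
The orbit structure of x ↦ 74x mod 125: 23 orbits of sizes [10, 10, 10, 10, 10, 10, 10, 10, 10, 10, 2, 2, 2, 2, 2, 2, 2, 2, 2, 2, 2, 2, 1].
Σ(ℓ_i−1) = 125−23 = 102; sign = (−1)^102 = +1.
Via Zolotarev, sign(π_{74}) = (74|125) = +1.

+1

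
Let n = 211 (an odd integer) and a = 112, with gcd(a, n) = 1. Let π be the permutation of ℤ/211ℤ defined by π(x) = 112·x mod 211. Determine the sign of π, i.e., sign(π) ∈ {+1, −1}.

Orbit of 11 under x↦112x: [11, 177, 201, 146, 105, 155, 58]… (length divides ord_211(112)).
π_112 has 2 disjoint cycles with lengths [210, 1] on {0,…,210}.
Σ(ℓ_i−1) = 211−2 = 209; sign = (−1)^209 = -1.
(112|211)_J = -1 (Zolotarev's lemma cross-check).

-1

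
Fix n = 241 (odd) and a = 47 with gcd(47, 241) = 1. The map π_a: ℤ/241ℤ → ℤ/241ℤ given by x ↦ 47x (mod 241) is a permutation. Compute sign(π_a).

+1

Orbit of 8 under x↦47x: [8, 135, 79, 98, 27, 64, 116]… (length divides ord_241(47)).
Cycle type of π: 40×6 + 1; total 7 cycles.
With 7 cycles on 241 points, sign = (−1)^{241−7} = +1.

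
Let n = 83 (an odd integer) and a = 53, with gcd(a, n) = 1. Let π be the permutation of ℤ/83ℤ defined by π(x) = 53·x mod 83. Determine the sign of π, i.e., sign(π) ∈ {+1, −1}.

Start at x=37: 37 → 52 → 17 → 71 → 28 → 73 → 51 → … (one orbit).
The orbit structure of x ↦ 53x mod 83: 2 orbits of sizes [82, 1].
Σ(ℓ_i−1) = 83−2 = 81; sign = (−1)^81 = -1.
Check: (53/83) = -1 by Zolotarev.

-1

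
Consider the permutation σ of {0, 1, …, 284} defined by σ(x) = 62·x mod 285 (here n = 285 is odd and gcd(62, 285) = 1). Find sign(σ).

+1

Start at x=92: 92 → 4 → 248 → 271 → 272 → 49 → 188 → … (one orbit).
Cycle lengths of π_62 on ℤ/285ℤ: [36, 36, 36, 36, 36, 36, 18, 18, 9, 9, 4, 4, 4, 2, 1]; 15 cycles in total.
With 15 cycles on 285 points, sign = (−1)^{285−15} = +1.
The Jacobi symbol (62|285) = +1 (Zolotarev) agrees.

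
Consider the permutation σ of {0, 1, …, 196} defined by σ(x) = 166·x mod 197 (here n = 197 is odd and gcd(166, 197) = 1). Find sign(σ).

-1

Trace 150: π^k(150) = [150, 78, 143, 98, 114, 12, 22] for k=0..6.
The orbit structure of x ↦ 166x mod 197: 2 orbits of sizes [196, 1].
sign(π) = (−1)^{n − #cycles} = (−1)^{197−2} = (−1)^195 = -1.
Via Zolotarev, sign(π_{166}) = (166|197) = -1.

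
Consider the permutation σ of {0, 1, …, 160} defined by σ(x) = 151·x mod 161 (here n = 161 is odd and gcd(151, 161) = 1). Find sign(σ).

+1

Trace 121: π^k(121) = [121, 78, 25, 72, 85, 116, 128] for k=0..6.
π_151 has 9 disjoint cycles with lengths [33, 33, 33, 33, 11, 11, 3, 3, 1] on {0,…,160}.
161 − 9 = 152 transpositions; sign(π) = (−1)^152 = +1.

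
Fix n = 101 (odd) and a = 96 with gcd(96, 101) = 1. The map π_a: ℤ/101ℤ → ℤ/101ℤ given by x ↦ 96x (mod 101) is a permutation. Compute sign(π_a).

Orbit of 5 under x↦96x: [5, 76, 24, 82, 95, 30, 52]… (length divides ord_101(96)).
3 cycles of lengths [50, 50, 1].
With 3 cycles on 101 points, sign = (−1)^{101−3} = +1.
(96|101)_J = +1 (Zolotarev's lemma cross-check).

+1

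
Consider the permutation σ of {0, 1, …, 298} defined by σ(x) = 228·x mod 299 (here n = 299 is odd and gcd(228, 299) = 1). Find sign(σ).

Start at x=76: 76 → 285 → 97 → 289 → 112 → 121 → 80 → … (one orbit).
Decompose π into cycles: lengths [132, 132, 22, 12, 1] (5 cycles, including the fixed point 0).
sign(π) = (−1)^{n − #cycles} = (−1)^{299−5} = (−1)^294 = +1.

+1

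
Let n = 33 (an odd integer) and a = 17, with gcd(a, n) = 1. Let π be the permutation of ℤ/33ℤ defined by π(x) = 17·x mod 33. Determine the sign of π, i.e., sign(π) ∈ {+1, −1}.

Trace 4: π^k(4) = [4, 2, 1, 17, 25, 29, 31] for k=0..6.
Cycle lengths of π_17 on ℤ/33ℤ: [10, 10, 10, 2, 1]; 5 cycles in total.
sign(π) = (−1)^{n − #cycles} = (−1)^{33−5} = (−1)^28 = +1.
The Jacobi symbol (17|33) = +1 (Zolotarev) agrees.

+1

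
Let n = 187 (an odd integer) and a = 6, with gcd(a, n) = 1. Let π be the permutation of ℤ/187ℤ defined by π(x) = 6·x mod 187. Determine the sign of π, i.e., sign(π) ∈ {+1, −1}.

Trace 185: π^k(185) = [185, 175, 115, 129, 26, 156, 1] for k=0..6.
Decompose π into cycles: lengths [80, 80, 16, 10, 1] (5 cycles, including the fixed point 0).
With 5 cycles on 187 points, sign = (−1)^{187−5} = +1.
The Jacobi symbol (6|187) = +1 (Zolotarev) agrees.

+1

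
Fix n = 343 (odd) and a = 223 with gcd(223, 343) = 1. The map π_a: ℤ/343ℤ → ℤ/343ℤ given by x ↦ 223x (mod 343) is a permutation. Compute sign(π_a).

-1

Orbit of 274 under x↦223x: [274, 48, 71, 55, 260, 13, 155]… (length divides ord_343(223)).
π_223 has 10 disjoint cycles with lengths [98, 98, 98, 14, 14, 14, 2, 2, 2, 1] on {0,…,342}.
sign(π) = (−1)^{n − #cycles} = (−1)^{343−10} = (−1)^333 = -1.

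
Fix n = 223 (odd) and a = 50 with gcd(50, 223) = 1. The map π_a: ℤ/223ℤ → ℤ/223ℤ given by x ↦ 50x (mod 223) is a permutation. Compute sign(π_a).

Start at x=136: 136 → 110 → 148 → 41 → 43 → 143 → 14 → … (one orbit).
π_50 has 3 disjoint cycles with lengths [111, 111, 1] on {0,…,222}.
Σ(ℓ_i−1) = 223−3 = 220; sign = (−1)^220 = +1.
(50|223)_J = +1 (Zolotarev's lemma cross-check).

+1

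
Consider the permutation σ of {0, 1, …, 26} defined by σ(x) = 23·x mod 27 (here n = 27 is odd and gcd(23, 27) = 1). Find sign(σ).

Start at x=5: 5 → 7 → 26 → 4 → 11 → 10 → 14 → … (one orbit).
4 cycles of lengths [18, 6, 2, 1].
With 4 cycles on 27 points, sign = (−1)^{27−4} = -1.
Zolotarev: (23|27) = -1, matching the cycle-count sign.

-1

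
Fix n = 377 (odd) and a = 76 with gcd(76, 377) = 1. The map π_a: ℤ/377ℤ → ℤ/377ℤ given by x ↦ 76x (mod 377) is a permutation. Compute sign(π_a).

+1

Orbit of 296 under x↦76x: [296, 253, 1, 76, 121, 148, 315]… (length divides ord_377(76)).
Cycle type of π: 84×4 + 28 + 12 + 1; total 7 cycles.
With 7 cycles on 377 points, sign = (−1)^{377−7} = +1.
Zolotarev: (76|377) = +1, matching the cycle-count sign.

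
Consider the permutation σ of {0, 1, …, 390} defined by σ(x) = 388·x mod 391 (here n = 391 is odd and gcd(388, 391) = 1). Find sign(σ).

Orbit of 65 under x↦388x: [65, 196, 194, 200, 182, 236, 74]… (length divides ord_391(388)).
Cycle lengths of π_388 on ℤ/391ℤ: [176, 176, 22, 16, 1]; 5 cycles in total.
391 − 5 = 386 transpositions; sign(π) = (−1)^386 = +1.

+1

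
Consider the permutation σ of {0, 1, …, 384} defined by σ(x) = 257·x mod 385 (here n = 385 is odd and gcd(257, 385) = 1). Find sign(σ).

Trace 243: π^k(243) = [243, 81, 27, 9, 3, 1, 257] for k=0..6.
The orbit structure of x ↦ 257x mod 385: 15 orbits of sizes [60, 60, 60, 60, 30, 30, 20, 20, 12, 12, 6, 5, 5, 4, 1].
15 cycles on 385: each ℓ→(−1)^(ℓ−1), product (−1)^370 = +1.
Check: (257/385) = +1 by Zolotarev.

+1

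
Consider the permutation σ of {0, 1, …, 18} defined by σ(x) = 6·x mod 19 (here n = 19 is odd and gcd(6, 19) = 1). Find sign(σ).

Start at x=9: 9 → 16 → 1 → 6 → 17 → 7 → 4 → … (one orbit).
Decompose π into cycles: lengths [9, 9, 1] (3 cycles, including the fixed point 0).
19 − 3 = 16 transpositions; sign(π) = (−1)^16 = +1.

+1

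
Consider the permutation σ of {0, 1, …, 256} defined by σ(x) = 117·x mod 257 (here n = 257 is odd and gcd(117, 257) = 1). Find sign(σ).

Orbit of 46 under x↦117x: [46, 242, 44, 8, 165, 30, 169]… (length divides ord_257(117)).
Cycle type of π: 64×4 + 1; total 5 cycles.
5 cycles on 257: each ℓ→(−1)^(ℓ−1), product (−1)^252 = +1.
Zolotarev: (117|257) = +1, matching the cycle-count sign.

+1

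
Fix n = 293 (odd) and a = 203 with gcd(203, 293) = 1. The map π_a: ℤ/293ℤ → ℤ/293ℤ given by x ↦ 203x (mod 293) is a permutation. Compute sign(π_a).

Start at x=22: 22 → 71 → 56 → 234 → 36 → 276 → 65 → … (one orbit).
3 cycles of lengths [146, 146, 1].
Σ(ℓ_i−1) = 293−3 = 290; sign = (−1)^290 = +1.

+1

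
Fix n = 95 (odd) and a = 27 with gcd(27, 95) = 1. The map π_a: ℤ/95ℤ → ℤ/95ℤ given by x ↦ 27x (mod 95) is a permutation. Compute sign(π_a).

+1

Trace 1: π^k(1) = [1, 27, 64, 18, 11, 12, 39] for k=0..6.
Cycle type of π: 12×6 + 6×3 + 4 + 1; total 11 cycles.
11 cycles on 95: each ℓ→(−1)^(ℓ−1), product (−1)^84 = +1.
(27|95)_J = +1 (Zolotarev's lemma cross-check).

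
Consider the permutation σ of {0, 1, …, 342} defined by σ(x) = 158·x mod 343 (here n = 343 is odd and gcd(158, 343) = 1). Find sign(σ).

Orbit of 18 under x↦158x: [18, 100, 22, 46, 65, 323, 270]… (length divides ord_343(158)).
Cycle lengths of π_158 on ℤ/343ℤ: [147, 147, 21, 21, 3, 3, 1]; 7 cycles in total.
n − c = 343 − 7 = 336; sign = (−1)^336 = +1.
Via Zolotarev, sign(π_{158}) = (158|343) = +1.

+1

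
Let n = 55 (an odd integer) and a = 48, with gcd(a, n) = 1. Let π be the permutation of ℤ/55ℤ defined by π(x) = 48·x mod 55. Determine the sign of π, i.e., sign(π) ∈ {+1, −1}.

Trace 37: π^k(37) = [37, 16, 53, 14, 12, 26, 38] for k=0..6.
Cycle type of π: 20×2 + 5×2 + 4 + 1; total 6 cycles.
6 cycles on 55: each ℓ→(−1)^(ℓ−1), product (−1)^49 = -1.
(48|55)_J = -1 (Zolotarev's lemma cross-check).

-1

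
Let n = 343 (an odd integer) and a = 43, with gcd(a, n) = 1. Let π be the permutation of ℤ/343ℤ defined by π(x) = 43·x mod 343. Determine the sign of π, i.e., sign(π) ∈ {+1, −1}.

+1

Start at x=246: 246 → 288 → 36 → 176 → 22 → 260 → 204 → … (one orbit).
The orbit structure of x ↦ 43x mod 343: 19 orbits of sizes [49, 49, 49, 49, 49, 49, 7, 7, 7, 7, 7, 7, 1, 1, 1, 1, 1, 1, 1].
Σ(ℓ_i−1) = 343−19 = 324; sign = (−1)^324 = +1.
Zolotarev: (43|343) = +1, matching the cycle-count sign.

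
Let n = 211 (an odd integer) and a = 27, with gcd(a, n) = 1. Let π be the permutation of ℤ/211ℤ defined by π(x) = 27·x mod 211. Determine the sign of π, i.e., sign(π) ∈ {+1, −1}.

Start at x=129: 129 → 107 → 146 → 144 → 90 → 109 → 200 → … (one orbit).
π_27 has 4 disjoint cycles with lengths [70, 70, 70, 1] on {0,…,210}.
n − c = 211 − 4 = 207; sign = (−1)^207 = -1.

-1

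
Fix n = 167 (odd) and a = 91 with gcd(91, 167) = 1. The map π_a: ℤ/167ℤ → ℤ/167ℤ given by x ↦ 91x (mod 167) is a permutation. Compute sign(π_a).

Trace 66: π^k(66) = [66, 161, 122, 80, 99, 158, 16] for k=0..6.
The orbit structure of x ↦ 91x mod 167: 2 orbits of sizes [166, 1].
n − c = 167 − 2 = 165; sign = (−1)^165 = -1.

-1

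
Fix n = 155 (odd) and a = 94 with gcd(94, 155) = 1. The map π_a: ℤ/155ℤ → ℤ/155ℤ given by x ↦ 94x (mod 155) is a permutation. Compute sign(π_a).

+1

Orbit of 1 under x↦94x: [1, 94]… (length divides ord_155(94)).
Cycle lengths of π_94 on ℤ/155ℤ: [2, 2, 2, 2, 2, 2, 2, 2, 2, 2, 2, 2, 2, 2, 2, 2, 2, 2, 2, 2, 2, 2, 2, 2, 2, 2, 2, 2, 2, 2, 2, 2, 2, 2, 2, 2, 2, 2, 2, 2, 2, 2, 2, 2, 2, 2, 2, 2, 2, 2, 2, 2, 2, 2, 2, 2, 2, 2, 2, 2, 2, 2, 1, 1, 1, 1, 1, 1, 1, 1, 1, 1, 1, 1, 1, 1, 1, 1, 1, 1, 1, 1, 1, 1, 1, 1, 1, 1, 1, 1, 1, 1, 1]; 93 cycles in total.
sign(π) = (−1)^{n − #cycles} = (−1)^{155−93} = (−1)^62 = +1.
Zolotarev: (94|155) = +1, matching the cycle-count sign.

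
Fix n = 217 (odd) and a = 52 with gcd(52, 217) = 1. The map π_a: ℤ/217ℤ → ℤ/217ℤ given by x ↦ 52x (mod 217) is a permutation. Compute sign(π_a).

+1

Orbit of 78 under x↦52x: [78, 150, 205, 27, 102, 96, 1]… (length divides ord_217(52)).
9 cycles of lengths [30, 30, 30, 30, 30, 30, 30, 6, 1].
With 9 cycles on 217 points, sign = (−1)^{217−9} = +1.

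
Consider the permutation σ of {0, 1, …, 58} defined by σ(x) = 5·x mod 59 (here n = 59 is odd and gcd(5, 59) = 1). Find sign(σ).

Trace 25: π^k(25) = [25, 7, 35, 57, 49, 9, 45] for k=0..6.
π_5 has 3 disjoint cycles with lengths [29, 29, 1] on {0,…,58}.
With 3 cycles on 59 points, sign = (−1)^{59−3} = +1.

+1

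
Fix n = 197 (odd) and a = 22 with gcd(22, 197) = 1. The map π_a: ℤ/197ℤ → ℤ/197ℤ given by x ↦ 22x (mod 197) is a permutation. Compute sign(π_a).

Start at x=175: 175 → 107 → 187 → 174 → 85 → 97 → 164 → … (one orbit).
The orbit structure of x ↦ 22x mod 197: 3 orbits of sizes [98, 98, 1].
Σ(ℓ_i−1) = 197−3 = 194; sign = (−1)^194 = +1.
Check: (22/197) = +1 by Zolotarev.

+1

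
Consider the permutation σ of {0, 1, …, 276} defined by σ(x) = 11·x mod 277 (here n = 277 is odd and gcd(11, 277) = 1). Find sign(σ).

Trace 17: π^k(17) = [17, 187, 118, 190, 151, 276, 266] for k=0..6.
Cycle lengths of π_11 on ℤ/277ℤ: [276, 1]; 2 cycles in total.
With 2 cycles on 277 points, sign = (−1)^{277−2} = -1.
The Jacobi symbol (11|277) = -1 (Zolotarev) agrees.

-1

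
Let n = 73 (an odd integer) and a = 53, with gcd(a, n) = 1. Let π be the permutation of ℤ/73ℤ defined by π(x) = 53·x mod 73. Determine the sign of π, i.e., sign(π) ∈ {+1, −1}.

-1

Orbit of 35 under x↦53x: [35, 30, 57, 28, 24, 31, 37]… (length divides ord_73(53)).
Decompose π into cycles: lengths [72, 1] (2 cycles, including the fixed point 0).
n − c = 73 − 2 = 71; sign = (−1)^71 = -1.
Check: (53/73) = -1 by Zolotarev.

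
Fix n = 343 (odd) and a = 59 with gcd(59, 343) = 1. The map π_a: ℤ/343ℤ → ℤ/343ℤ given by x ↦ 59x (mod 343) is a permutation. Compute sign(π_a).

Trace 52: π^k(52) = [52, 324, 251, 60, 110, 316, 122] for k=0..6.
Decompose π into cycles: lengths [294, 42, 6, 1] (4 cycles, including the fixed point 0).
n − c = 343 − 4 = 339; sign = (−1)^339 = -1.
(59|343)_J = -1 (Zolotarev's lemma cross-check).

-1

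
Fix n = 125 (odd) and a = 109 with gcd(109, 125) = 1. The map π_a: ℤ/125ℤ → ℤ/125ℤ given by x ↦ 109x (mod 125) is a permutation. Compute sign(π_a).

+1

Orbit of 91 under x↦109x: [91, 44, 46, 14, 26, 84, 31]… (length divides ord_125(109)).
Decompose π into cycles: lengths [50, 50, 10, 10, 2, 2, 1] (7 cycles, including the fixed point 0).
n − c = 125 − 7 = 118; sign = (−1)^118 = +1.
Via Zolotarev, sign(π_{109}) = (109|125) = +1.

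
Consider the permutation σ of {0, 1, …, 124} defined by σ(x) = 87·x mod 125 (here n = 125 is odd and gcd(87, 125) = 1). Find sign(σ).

-1

Start at x=74: 74 → 63 → 106 → 97 → 64 → 68 → 41 → … (one orbit).
Cycle lengths of π_87 on ℤ/125ℤ: [100, 20, 4, 1]; 4 cycles in total.
Σ(ℓ_i−1) = 125−4 = 121; sign = (−1)^121 = -1.
Check: (87/125) = -1 by Zolotarev.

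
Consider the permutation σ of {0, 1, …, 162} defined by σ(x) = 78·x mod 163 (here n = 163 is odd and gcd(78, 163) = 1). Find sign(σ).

-1

Orbit of 30 under x↦78x: [30, 58, 123, 140, 162, 85, 110]… (length divides ord_163(78)).
The orbit structure of x ↦ 78x mod 163: 10 orbits of sizes [18, 18, 18, 18, 18, 18, 18, 18, 18, 1].
sign(π) = (−1)^{n − #cycles} = (−1)^{163−10} = (−1)^153 = -1.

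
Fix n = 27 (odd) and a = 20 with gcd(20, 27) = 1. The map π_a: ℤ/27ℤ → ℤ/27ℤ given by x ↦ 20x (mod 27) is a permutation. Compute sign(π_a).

-1

Start at x=11: 11 → 4 → 26 → 7 → 5 → 19 → 2 → … (one orbit).
Cycle lengths of π_20 on ℤ/27ℤ: [18, 6, 2, 1]; 4 cycles in total.
27 − 4 = 23 transpositions; sign(π) = (−1)^23 = -1.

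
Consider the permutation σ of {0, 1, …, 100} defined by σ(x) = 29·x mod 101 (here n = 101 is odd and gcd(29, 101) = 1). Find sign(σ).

Orbit of 45 under x↦29x: [45, 93, 71, 39, 20, 75, 54]… (length divides ord_101(29)).
2 cycles of lengths [100, 1].
With 2 cycles on 101 points, sign = (−1)^{101−2} = -1.
Check: (29/101) = -1 by Zolotarev.

-1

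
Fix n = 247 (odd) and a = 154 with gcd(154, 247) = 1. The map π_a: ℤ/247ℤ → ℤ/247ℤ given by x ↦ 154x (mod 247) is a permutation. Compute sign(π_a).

Start at x=199: 199 → 18 → 55 → 72 → 220 → 41 → 139 → … (one orbit).
Decompose π into cycles: lengths [36, 36, 36, 36, 36, 36, 18, 12, 1] (9 cycles, including the fixed point 0).
247 − 9 = 238 transpositions; sign(π) = (−1)^238 = +1.
Check: (154/247) = +1 by Zolotarev.

+1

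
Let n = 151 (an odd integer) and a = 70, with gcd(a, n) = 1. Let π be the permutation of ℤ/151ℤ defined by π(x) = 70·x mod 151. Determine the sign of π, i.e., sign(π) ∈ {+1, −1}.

Orbit of 91 under x↦70x: [91, 28, 148, 92, 98, 65, 20]… (length divides ord_151(70)).
Cycle lengths of π_70 on ℤ/151ℤ: [50, 50, 50, 1]; 4 cycles in total.
n − c = 151 − 4 = 147; sign = (−1)^147 = -1.

-1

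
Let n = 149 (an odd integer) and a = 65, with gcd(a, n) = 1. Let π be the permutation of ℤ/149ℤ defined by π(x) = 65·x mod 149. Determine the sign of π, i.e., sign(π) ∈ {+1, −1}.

-1

Start at x=84: 84 → 96 → 131 → 22 → 89 → 123 → 98 → … (one orbit).
Cycle type of π: 148 + 1; total 2 cycles.
n − c = 149 − 2 = 147; sign = (−1)^147 = -1.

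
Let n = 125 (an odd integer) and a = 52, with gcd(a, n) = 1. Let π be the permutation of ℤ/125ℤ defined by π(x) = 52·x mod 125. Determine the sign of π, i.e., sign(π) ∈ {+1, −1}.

-1

Orbit of 51 under x↦52x: [51, 27, 29, 8, 41, 7, 114]… (length divides ord_125(52)).
Decompose π into cycles: lengths [100, 20, 4, 1] (4 cycles, including the fixed point 0).
sign(π) = (−1)^{n − #cycles} = (−1)^{125−4} = (−1)^121 = -1.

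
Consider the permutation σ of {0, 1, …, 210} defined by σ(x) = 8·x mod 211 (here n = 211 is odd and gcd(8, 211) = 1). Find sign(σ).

-1

Trace 86: π^k(86) = [86, 55, 18, 144, 97, 143, 89] for k=0..6.
Cycle type of π: 70×3 + 1; total 4 cycles.
211 − 4 = 207 transpositions; sign(π) = (−1)^207 = -1.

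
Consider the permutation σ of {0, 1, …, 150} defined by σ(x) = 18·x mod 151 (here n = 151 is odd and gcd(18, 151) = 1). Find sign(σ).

Orbit of 10 under x↦18x: [10, 29, 69, 34, 8, 144, 25]… (length divides ord_151(18)).
Cycle type of π: 75×2 + 1; total 3 cycles.
n − c = 151 − 3 = 148; sign = (−1)^148 = +1.
The Jacobi symbol (18|151) = +1 (Zolotarev) agrees.

+1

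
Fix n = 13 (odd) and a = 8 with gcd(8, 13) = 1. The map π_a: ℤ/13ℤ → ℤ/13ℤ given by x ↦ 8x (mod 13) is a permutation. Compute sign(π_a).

Start at x=1: 1 → 8 → 12 → 5 → 1 (one orbit).
4 cycles of lengths [4, 4, 4, 1].
13 − 4 = 9 transpositions; sign(π) = (−1)^9 = -1.

-1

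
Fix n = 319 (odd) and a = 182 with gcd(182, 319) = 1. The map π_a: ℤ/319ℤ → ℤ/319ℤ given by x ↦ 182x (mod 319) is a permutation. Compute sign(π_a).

+1

Orbit of 21 under x↦182x: [21, 313, 184, 312, 2, 45, 215]… (length divides ord_319(182)).
π_182 has 5 disjoint cycles with lengths [140, 140, 28, 10, 1] on {0,…,318}.
Σ(ℓ_i−1) = 319−5 = 314; sign = (−1)^314 = +1.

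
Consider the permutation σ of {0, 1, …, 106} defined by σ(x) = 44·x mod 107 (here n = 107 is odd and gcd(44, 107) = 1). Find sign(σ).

+1

Orbit of 69 under x↦44x: [69, 40, 48, 79, 52, 41, 92]… (length divides ord_107(44)).
Decompose π into cycles: lengths [53, 53, 1] (3 cycles, including the fixed point 0).
3 cycles on 107: each ℓ→(−1)^(ℓ−1), product (−1)^104 = +1.
Check: (44/107) = +1 by Zolotarev.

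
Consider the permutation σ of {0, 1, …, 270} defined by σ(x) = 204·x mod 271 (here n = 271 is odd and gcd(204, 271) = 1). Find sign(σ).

Start at x=40: 40 → 30 → 158 → 254 → 55 → 109 → 14 → … (one orbit).
Cycle type of π: 270 + 1; total 2 cycles.
With 2 cycles on 271 points, sign = (−1)^{271−2} = -1.
Zolotarev: (204|271) = -1, matching the cycle-count sign.

-1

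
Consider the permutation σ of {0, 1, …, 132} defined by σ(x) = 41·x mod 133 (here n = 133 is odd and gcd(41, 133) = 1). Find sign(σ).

Start at x=132: 132 → 92 → 48 → 106 → 90 → 99 → 69 → … (one orbit).
π_41 has 11 disjoint cycles with lengths [18, 18, 18, 18, 18, 18, 18, 2, 2, 2, 1] on {0,…,132}.
133 − 11 = 122 transpositions; sign(π) = (−1)^122 = +1.

+1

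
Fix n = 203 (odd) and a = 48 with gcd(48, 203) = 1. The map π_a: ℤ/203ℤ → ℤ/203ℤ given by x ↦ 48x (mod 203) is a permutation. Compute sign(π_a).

+1

Orbit of 22 under x↦48x: [22, 41, 141, 69, 64, 27, 78]… (length divides ord_203(48)).
π_48 has 11 disjoint cycles with lengths [28, 28, 28, 28, 28, 28, 28, 2, 2, 2, 1] on {0,…,202}.
n − c = 203 − 11 = 192; sign = (−1)^192 = +1.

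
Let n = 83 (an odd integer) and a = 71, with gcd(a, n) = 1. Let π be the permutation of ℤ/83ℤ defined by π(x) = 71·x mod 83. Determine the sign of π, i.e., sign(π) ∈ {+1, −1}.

-1

Trace 9: π^k(9) = [9, 58, 51, 52, 40, 18, 33] for k=0..6.
Decompose π into cycles: lengths [82, 1] (2 cycles, including the fixed point 0).
n − c = 83 − 2 = 81; sign = (−1)^81 = -1.
Via Zolotarev, sign(π_{71}) = (71|83) = -1.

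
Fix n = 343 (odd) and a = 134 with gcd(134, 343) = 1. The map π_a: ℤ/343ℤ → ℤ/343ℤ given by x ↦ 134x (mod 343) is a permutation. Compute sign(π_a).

Trace 253: π^k(253) = [253, 288, 176, 260, 197, 330, 316] for k=0..6.
Decompose π into cycles: lengths [49, 49, 49, 49, 49, 49, 7, 7, 7, 7, 7, 7, 1, 1, 1, 1, 1, 1, 1] (19 cycles, including the fixed point 0).
sign(π) = (−1)^{n − #cycles} = (−1)^{343−19} = (−1)^324 = +1.
Zolotarev: (134|343) = +1, matching the cycle-count sign.

+1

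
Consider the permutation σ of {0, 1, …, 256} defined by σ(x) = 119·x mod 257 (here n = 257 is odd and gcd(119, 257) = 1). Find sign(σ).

-1

Orbit of 255 under x↦119x: [255, 19, 205, 237, 190, 251, 57]… (length divides ord_257(119)).
2 cycles of lengths [256, 1].
257 − 2 = 255 transpositions; sign(π) = (−1)^255 = -1.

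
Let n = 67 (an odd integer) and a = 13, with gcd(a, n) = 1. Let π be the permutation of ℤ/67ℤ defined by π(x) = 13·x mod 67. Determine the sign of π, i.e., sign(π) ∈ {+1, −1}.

-1

Orbit of 41 under x↦13x: [41, 64, 28, 29, 42, 10, 63]… (length divides ord_67(13)).
2 cycles of lengths [66, 1].
2 cycles on 67: each ℓ→(−1)^(ℓ−1), product (−1)^65 = -1.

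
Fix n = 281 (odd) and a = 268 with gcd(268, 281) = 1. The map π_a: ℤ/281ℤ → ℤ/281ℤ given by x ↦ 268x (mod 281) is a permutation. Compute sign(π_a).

-1

Trace 19: π^k(19) = [19, 34, 120, 126, 48, 219, 244] for k=0..6.
π_268 has 2 disjoint cycles with lengths [280, 1] on {0,…,280}.
Σ(ℓ_i−1) = 281−2 = 279; sign = (−1)^279 = -1.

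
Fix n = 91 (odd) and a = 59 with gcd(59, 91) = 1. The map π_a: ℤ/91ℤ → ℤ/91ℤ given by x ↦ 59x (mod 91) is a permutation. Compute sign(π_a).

+1

Trace 16: π^k(16) = [16, 34, 4, 54, 1, 59, 23] for k=0..6.
9 cycles of lengths [12, 12, 12, 12, 12, 12, 12, 6, 1].
91 − 9 = 82 transpositions; sign(π) = (−1)^82 = +1.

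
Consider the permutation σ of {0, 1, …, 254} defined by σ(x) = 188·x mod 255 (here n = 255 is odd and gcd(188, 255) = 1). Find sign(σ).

+1

Orbit of 1 under x↦188x: [1, 188, 154, 137]… (length divides ord_255(188)).
π_188 has 85 disjoint cycles with lengths [4, 4, 4, 4, 4, 4, 4, 4, 4, 4, 4, 4, 4, 4, 4, 4, 4, 4, 4, 4, 4, 4, 4, 4, 4, 4, 4, 4, 4, 4, 4, 4, 4, 4, 4, 4, 4, 4, 4, 4, 4, 4, 4, 4, 4, 4, 4, 4, 4, 4, 4, 2, 2, 2, 2, 2, 2, 2, 2, 2, 2, 2, 2, 2, 2, 2, 2, 2, 1, 1, 1, 1, 1, 1, 1, 1, 1, 1, 1, 1, 1, 1, 1, 1, 1] on {0,…,254}.
85 cycles on 255: each ℓ→(−1)^(ℓ−1), product (−1)^170 = +1.
Zolotarev: (188|255) = +1, matching the cycle-count sign.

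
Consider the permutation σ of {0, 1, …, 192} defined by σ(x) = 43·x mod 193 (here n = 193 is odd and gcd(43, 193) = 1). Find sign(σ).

+1

Start at x=1: 1 → 43 → 112 → 184 → 192 → 150 → 81 → … (one orbit).
25 cycles of lengths [8, 8, 8, 8, 8, 8, 8, 8, 8, 8, 8, 8, 8, 8, 8, 8, 8, 8, 8, 8, 8, 8, 8, 8, 1].
With 25 cycles on 193 points, sign = (−1)^{193−25} = +1.
Check: (43/193) = +1 by Zolotarev.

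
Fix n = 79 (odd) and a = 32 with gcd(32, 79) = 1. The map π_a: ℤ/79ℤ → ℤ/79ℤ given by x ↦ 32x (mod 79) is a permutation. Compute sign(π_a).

+1

Orbit of 9 under x↦32x: [9, 51, 52, 5, 2, 64, 73]… (length divides ord_79(32)).
Cycle lengths of π_32 on ℤ/79ℤ: [39, 39, 1]; 3 cycles in total.
3 cycles on 79: each ℓ→(−1)^(ℓ−1), product (−1)^76 = +1.
The Jacobi symbol (32|79) = +1 (Zolotarev) agrees.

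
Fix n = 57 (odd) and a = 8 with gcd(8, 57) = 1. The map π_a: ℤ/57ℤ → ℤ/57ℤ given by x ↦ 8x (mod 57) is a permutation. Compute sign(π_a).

+1

Orbit of 1 under x↦8x: [1, 8, 7, 56, 49, 50]… (length divides ord_57(8)).
π_8 has 11 disjoint cycles with lengths [6, 6, 6, 6, 6, 6, 6, 6, 6, 2, 1] on {0,…,56}.
57 − 11 = 46 transpositions; sign(π) = (−1)^46 = +1.
(8|57)_J = +1 (Zolotarev's lemma cross-check).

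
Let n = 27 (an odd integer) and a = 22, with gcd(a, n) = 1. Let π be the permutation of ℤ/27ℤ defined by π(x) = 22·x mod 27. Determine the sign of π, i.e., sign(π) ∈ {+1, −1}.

Trace 1: π^k(1) = [1, 22, 25, 10, 4, 7, 19] for k=0..6.
The orbit structure of x ↦ 22x mod 27: 7 orbits of sizes [9, 9, 3, 3, 1, 1, 1].
n − c = 27 − 7 = 20; sign = (−1)^20 = +1.

+1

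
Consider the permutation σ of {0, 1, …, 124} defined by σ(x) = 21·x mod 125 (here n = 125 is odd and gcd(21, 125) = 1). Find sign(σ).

Trace 86: π^k(86) = [86, 56, 51, 71, 116, 61, 31] for k=0..6.
Cycle type of π: 25×4 + 5×4 + 1×5; total 13 cycles.
sign(π) = (−1)^{n − #cycles} = (−1)^{125−13} = (−1)^112 = +1.
Check: (21/125) = +1 by Zolotarev.

+1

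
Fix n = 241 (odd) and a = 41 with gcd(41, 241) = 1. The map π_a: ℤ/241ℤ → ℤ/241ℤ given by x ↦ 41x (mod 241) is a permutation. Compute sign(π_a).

+1

Orbit of 162 under x↦41x: [162, 135, 233, 154, 48, 40, 194]… (length divides ord_241(41)).
Cycle lengths of π_41 on ℤ/241ℤ: [40, 40, 40, 40, 40, 40, 1]; 7 cycles in total.
sign(π) = (−1)^{n − #cycles} = (−1)^{241−7} = (−1)^234 = +1.
Via Zolotarev, sign(π_{41}) = (41|241) = +1.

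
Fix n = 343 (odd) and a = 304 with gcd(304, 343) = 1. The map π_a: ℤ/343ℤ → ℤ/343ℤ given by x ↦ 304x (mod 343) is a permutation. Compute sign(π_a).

Orbit of 101 under x↦304x: [101, 177, 300, 305, 110, 169, 269]… (length divides ord_343(304)).
π_304 has 4 disjoint cycles with lengths [294, 42, 6, 1] on {0,…,342}.
With 4 cycles on 343 points, sign = (−1)^{343−4} = -1.

-1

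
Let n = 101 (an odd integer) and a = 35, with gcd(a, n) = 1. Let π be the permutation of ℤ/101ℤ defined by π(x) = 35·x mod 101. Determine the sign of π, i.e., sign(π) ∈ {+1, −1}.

-1

Trace 50: π^k(50) = [50, 33, 44, 25, 67, 22, 63] for k=0..6.
2 cycles of lengths [100, 1].
n − c = 101 − 2 = 99; sign = (−1)^99 = -1.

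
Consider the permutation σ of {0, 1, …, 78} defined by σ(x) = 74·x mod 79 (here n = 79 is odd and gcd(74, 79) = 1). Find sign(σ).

Orbit of 74 under x↦74x: [74, 25, 33, 72, 35, 62, 6]… (length divides ord_79(74)).
π_74 has 2 disjoint cycles with lengths [78, 1] on {0,…,78}.
With 2 cycles on 79 points, sign = (−1)^{79−2} = -1.
Check: (74/79) = -1 by Zolotarev.

-1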